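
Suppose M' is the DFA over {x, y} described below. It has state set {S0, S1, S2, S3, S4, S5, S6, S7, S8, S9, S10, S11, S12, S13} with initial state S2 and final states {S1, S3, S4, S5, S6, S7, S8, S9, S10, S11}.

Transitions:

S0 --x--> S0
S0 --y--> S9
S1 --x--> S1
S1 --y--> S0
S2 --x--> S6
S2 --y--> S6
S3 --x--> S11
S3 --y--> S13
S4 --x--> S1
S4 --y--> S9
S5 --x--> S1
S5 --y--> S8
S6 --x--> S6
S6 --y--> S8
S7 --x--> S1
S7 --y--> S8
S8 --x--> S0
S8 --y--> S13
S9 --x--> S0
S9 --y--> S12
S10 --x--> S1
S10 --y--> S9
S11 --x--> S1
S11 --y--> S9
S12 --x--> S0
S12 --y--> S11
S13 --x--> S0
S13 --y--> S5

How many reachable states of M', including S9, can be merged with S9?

Reachable states from the start: {S0,S1,S2,S5,S6,S8,S9,S11,S12,S13}. Unreachable: {S3,S4,S7,S10} — drop them.
Start with accepting vs non-accepting: {S1,S5,S6,S8,S9,S11} | {S0,S2,S12,S13}.
On input x, block {S1,S5,S6,S8,S9,S11} splits into {S1,S5,S6,S11} and {S8,S9}.
Refine {S1,S5,S6,S11} on symbol y: members go to different blocks, giving {S5,S6,S11} and {S1}.
Split {S5,S6,S11} by δ(·,x) → {S5,S11} and {S6}.
On input x, block {S0,S2,S12,S13} splits into {S0,S12,S13} and {S2}.
Split {S0,S12,S13} by δ(·,y) → {S12,S13} and {S0}.
Stable partition: {S5,S11} | {S12,S13} | {S8,S9} | {S1} | {S6} | {S2} | {S0} — 7 equivalence classes.
The equivalence class containing S9 is {S8,S9}, of size 2.

2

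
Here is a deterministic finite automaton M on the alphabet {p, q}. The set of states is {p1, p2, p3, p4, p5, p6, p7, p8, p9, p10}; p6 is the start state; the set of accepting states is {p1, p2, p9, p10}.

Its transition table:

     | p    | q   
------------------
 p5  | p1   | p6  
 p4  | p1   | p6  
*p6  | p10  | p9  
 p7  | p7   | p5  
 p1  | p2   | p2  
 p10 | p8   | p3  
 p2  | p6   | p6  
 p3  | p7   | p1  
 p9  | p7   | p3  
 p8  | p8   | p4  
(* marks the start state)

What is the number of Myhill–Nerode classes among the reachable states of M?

7

Every state is reachable, so we keep all 10.
Initial partition by acceptance: {p1,p2,p9,p10} | {p3,p4,p5,p6,p7,p8}.
On input p, block {p1,p2,p9,p10} splits into {p2,p9,p10} and {p1}.
Split {p3,p4,p5,p6,p7,p8} by δ(·,p) → {p3,p7,p8} and {p4,p5} and {p6}.
Split {p2,p9,p10} by δ(·,p) → {p9,p10} and {p2}.
Refine {p3,p7,p8} on symbol q: members go to different blocks, giving {p7,p8} and {p3}.
No further refinement is possible. Final partition (7 blocks): {p9,p10} | {p7,p8} | {p1} | {p4,p5} | {p6} | {p2} | {p3}.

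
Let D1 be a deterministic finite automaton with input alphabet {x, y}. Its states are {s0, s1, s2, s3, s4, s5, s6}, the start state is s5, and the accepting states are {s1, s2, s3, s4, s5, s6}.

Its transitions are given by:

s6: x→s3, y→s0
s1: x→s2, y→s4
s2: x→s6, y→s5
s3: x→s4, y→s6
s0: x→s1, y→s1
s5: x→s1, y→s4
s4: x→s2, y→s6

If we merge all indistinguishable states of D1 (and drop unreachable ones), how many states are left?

Every state is reachable, so we keep all 7.
Start with accepting vs non-accepting: {s1,s2,s3,s4,s5,s6} | {s0}.
On input y, block {s1,s2,s3,s4,s5,s6} splits into {s1,s2,s3,s4,s5} and {s6}.
Refine {s1,s2,s3,s4,s5} on symbol x: members go to different blocks, giving {s1,s3,s4,s5} and {s2}.
On input x, block {s1,s3,s4,s5} splits into {s1,s4} and {s3,s5}.
Split {s1,s4} by δ(·,y) → {s1} and {s4}.
Split {s3,s5} by δ(·,x) → {s3} and {s5}.
No further refinement is possible. Final partition (7 blocks): {s1} | {s0} | {s6} | {s2} | {s3} | {s4} | {s5}.

7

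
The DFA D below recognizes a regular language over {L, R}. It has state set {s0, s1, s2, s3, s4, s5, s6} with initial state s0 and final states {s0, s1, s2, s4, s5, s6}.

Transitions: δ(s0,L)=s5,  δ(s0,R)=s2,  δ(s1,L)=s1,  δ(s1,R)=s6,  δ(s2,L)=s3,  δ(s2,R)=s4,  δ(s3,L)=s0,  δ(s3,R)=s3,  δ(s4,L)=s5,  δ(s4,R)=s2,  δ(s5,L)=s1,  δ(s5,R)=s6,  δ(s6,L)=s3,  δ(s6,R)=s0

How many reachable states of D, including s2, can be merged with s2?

All states are reachable from the start state.
Initial partition by acceptance: {s0,s1,s2,s4,s5,s6} | {s3}.
On input L, block {s0,s1,s2,s4,s5,s6} splits into {s0,s1,s4,s5} and {s2,s6}.
No further refinement is possible. Final partition (3 blocks): {s0,s1,s4,s5} | {s3} | {s2,s6}.
The equivalence class containing s2 is {s2,s6}, of size 2.

2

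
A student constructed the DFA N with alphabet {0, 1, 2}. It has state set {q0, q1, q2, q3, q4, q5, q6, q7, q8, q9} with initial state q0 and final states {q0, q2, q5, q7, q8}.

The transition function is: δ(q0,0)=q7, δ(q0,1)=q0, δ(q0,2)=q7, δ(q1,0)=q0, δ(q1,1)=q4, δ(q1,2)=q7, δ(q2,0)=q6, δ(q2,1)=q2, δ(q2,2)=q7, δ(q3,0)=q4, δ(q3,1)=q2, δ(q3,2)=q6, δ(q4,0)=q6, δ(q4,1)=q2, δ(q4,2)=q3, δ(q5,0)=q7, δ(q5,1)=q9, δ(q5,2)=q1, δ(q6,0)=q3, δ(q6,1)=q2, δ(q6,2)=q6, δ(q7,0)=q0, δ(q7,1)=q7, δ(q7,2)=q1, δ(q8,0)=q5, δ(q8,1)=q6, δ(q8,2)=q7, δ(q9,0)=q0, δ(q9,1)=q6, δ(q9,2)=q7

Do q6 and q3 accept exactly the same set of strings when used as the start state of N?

Yes

States {q5,q8,q9} cannot be reached from the start state, so discard them.
Initial partition by acceptance: {q0,q2,q7} | {q1,q3,q4,q6}.
Split {q0,q2,q7} by δ(·,0) → {q0,q7} and {q2}.
Refine {q0,q7} on symbol 2: members go to different blocks, giving {q0} and {q7}.
Split {q1,q3,q4,q6} by δ(·,0) → {q3,q4,q6} and {q1}.
The partition is now stable with 5 blocks: {q0} | {q3,q4,q6} | {q2} | {q7} | {q1}.
q6 and q3 lie in the same block of the stable partition, so they are equivalent — no string distinguishes them.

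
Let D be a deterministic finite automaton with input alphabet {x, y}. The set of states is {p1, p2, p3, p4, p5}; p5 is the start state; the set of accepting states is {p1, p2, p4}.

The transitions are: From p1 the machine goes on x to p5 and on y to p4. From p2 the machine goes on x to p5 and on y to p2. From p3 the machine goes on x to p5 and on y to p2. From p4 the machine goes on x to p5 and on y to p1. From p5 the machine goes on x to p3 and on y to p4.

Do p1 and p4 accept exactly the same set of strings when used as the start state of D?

Yes

Every state is reachable, so we keep all 5.
Start with accepting vs non-accepting: {p1,p2,p4} | {p3,p5}.
No further refinement is possible. Final partition (2 blocks): {p1,p2,p4} | {p3,p5}.
p1 and p4 lie in the same block of the stable partition, so they are equivalent — no string distinguishes them.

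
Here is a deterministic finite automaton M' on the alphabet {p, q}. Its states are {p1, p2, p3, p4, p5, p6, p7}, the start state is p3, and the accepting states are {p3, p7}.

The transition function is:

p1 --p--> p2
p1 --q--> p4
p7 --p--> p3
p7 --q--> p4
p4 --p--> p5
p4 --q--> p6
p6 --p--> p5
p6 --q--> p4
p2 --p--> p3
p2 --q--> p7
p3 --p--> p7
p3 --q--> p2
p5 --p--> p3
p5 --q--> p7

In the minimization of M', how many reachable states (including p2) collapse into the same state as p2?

First remove the unreachable states {p1}; 6 states remain.
P0 = {p3,p7} | {p2,p4,p5,p6}.
Split {p2,p4,p5,p6} by δ(·,p) → {p2,p5} and {p4,p6}.
Split {p3,p7} by δ(·,q) → {p3} and {p7}.
The partition is now stable with 4 blocks: {p3} | {p2,p5} | {p4,p6} | {p7}.
State p2 belongs to the block {p2,p5}, which has 2 states.

2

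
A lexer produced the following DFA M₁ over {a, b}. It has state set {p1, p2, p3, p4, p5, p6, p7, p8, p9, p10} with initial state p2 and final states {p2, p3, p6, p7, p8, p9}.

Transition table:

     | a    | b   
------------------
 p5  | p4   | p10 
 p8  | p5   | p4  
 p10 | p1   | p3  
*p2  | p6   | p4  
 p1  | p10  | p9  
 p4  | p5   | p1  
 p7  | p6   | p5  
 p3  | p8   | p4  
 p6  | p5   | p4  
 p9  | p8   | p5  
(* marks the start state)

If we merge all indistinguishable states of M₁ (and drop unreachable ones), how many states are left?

4

States {p7} cannot be reached from the start state, so discard them.
Start with accepting vs non-accepting: {p2,p3,p6,p8,p9} | {p1,p4,p5,p10}.
Split {p2,p3,p6,p8,p9} by δ(·,a) → {p2,p3,p9} and {p6,p8}.
On input b, block {p1,p4,p5,p10} splits into {p1,p10} and {p4,p5}.
No further refinement is possible. Final partition (4 blocks): {p2,p3,p9} | {p1,p10} | {p6,p8} | {p4,p5}.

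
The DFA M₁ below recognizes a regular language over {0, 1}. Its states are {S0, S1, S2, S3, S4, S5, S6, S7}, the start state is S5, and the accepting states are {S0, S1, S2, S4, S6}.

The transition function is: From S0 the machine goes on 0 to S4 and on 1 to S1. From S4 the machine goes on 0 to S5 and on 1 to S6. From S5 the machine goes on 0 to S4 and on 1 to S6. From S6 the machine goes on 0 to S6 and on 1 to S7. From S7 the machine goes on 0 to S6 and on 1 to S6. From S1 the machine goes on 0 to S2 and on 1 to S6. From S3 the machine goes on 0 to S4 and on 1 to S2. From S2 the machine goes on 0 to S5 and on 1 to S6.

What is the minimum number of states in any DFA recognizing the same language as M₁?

4

Reachable states from the start: {S4,S5,S6,S7}. Unreachable: {S0,S1,S2,S3} — drop them.
Initial partition by acceptance: {S4,S6} | {S5,S7}.
Split {S4,S6} by δ(·,0) → {S4} and {S6}.
Refine {S5,S7} on symbol 0: members go to different blocks, giving {S5} and {S7}.
Stable partition: {S4} | {S5} | {S6} | {S7} — 4 equivalence classes.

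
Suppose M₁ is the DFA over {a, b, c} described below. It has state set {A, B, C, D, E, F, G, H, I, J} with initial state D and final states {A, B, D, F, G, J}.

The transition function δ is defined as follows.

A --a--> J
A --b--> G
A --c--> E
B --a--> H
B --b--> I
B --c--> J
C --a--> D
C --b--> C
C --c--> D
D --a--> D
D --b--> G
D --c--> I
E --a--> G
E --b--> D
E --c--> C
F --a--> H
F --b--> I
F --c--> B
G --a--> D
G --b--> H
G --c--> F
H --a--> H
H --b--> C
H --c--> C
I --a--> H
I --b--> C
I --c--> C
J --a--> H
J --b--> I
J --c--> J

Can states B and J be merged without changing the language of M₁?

First remove the unreachable states {A,E}; 8 states remain.
Start with accepting vs non-accepting: {B,D,F,G,J} | {C,H,I}.
On input a, block {B,D,F,G,J} splits into {B,F,J} and {D,G}.
On input a, block {C,H,I} splits into {H,I} and {C}.
On input b, block {D,G} splits into {D} and {G}.
No further refinement is possible. Final partition (5 blocks): {B,F,J} | {H,I} | {D} | {C} | {G}.
B and J lie in the same block of the stable partition, so they are equivalent — no string distinguishes them.

Yes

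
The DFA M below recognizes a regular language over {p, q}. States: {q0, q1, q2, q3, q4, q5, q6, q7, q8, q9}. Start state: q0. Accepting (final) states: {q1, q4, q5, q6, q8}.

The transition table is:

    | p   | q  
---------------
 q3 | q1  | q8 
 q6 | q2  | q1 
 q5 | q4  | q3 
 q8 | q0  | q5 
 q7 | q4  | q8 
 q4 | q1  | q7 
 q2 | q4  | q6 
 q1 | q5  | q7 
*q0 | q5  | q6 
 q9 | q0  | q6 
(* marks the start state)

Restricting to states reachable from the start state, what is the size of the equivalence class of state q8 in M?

2

States {q9} cannot be reached from the start state, so discard them.
Start with accepting vs non-accepting: {q1,q4,q5,q6,q8} | {q0,q2,q3,q7}.
Refine {q1,q4,q5,q6,q8} on symbol p: members go to different blocks, giving {q1,q4,q5} and {q6,q8}.
The partition is now stable with 3 blocks: {q1,q4,q5} | {q0,q2,q3,q7} | {q6,q8}.
The equivalence class containing q8 is {q6,q8}, of size 2.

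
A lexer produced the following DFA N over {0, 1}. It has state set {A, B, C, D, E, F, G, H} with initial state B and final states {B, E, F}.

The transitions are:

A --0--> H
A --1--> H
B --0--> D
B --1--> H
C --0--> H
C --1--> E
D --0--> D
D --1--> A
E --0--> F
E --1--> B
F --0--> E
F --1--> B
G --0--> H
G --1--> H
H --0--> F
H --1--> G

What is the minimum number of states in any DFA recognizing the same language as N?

States {C} cannot be reached from the start state, so discard them.
Start with accepting vs non-accepting: {B,E,F} | {A,D,G,H}.
Split {B,E,F} by δ(·,0) → {E,F} and {B}.
Split {A,D,G,H} by δ(·,0) → {A,D,G} and {H}.
Split {A,D,G} by δ(·,0) → {A,G} and {D}.
Stable partition: {E,F} | {A,G} | {B} | {H} | {D} — 5 equivalence classes.

5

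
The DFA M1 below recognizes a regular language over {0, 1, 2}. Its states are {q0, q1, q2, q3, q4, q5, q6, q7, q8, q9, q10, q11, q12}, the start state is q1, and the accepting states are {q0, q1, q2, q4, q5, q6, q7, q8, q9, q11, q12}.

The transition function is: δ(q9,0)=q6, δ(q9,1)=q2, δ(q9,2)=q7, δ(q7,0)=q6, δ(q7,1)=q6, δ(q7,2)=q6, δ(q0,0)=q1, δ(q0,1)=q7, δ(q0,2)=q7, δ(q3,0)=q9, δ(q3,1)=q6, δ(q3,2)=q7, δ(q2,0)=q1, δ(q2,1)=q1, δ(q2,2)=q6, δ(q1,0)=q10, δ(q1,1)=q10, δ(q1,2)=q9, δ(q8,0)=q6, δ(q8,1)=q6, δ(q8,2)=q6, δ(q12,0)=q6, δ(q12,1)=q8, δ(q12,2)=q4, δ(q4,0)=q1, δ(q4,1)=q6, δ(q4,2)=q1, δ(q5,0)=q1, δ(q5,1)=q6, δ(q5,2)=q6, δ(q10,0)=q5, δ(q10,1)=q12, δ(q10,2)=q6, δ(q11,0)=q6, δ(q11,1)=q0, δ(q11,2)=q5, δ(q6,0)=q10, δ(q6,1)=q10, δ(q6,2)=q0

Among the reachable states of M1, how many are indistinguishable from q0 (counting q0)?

3

States {q3,q11} cannot be reached from the start state, so discard them.
Start with accepting vs non-accepting: {q0,q1,q2,q4,q5,q6,q7,q8,q9,q12} | {q10}.
On input 0, block {q0,q1,q2,q4,q5,q6,q7,q8,q9,q12} splits into {q0,q2,q4,q5,q7,q8,q9,q12} and {q1,q6}.
Split {q0,q2,q4,q5,q7,q8,q9,q12} by δ(·,1) → {q2,q4,q5,q7,q8} and {q0,q9,q12}.
The partition is now stable with 4 blocks: {q2,q4,q5,q7,q8} | {q10} | {q1,q6} | {q0,q9,q12}.
The equivalence class containing q0 is {q0,q9,q12}, of size 3.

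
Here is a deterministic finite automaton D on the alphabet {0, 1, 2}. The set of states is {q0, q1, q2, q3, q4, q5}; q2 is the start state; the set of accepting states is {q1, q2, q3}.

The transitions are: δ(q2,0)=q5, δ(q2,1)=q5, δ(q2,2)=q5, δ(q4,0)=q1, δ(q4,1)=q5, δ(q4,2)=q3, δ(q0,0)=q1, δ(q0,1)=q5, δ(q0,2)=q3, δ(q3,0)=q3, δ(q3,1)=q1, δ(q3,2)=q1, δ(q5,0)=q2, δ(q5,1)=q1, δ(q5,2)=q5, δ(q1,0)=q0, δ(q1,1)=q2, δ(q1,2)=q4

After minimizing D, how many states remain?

Every state is reachable, so we keep all 6.
Initial partition by acceptance: {q1,q2,q3} | {q0,q4,q5}.
Split {q1,q2,q3} by δ(·,0) → {q1,q2} and {q3}.
On input 1, block {q1,q2} splits into {q1} and {q2}.
Refine {q0,q4,q5} on symbol 0: members go to different blocks, giving {q0,q4} and {q5}.
The partition is now stable with 5 blocks: {q1} | {q0,q4} | {q3} | {q2} | {q5}.

5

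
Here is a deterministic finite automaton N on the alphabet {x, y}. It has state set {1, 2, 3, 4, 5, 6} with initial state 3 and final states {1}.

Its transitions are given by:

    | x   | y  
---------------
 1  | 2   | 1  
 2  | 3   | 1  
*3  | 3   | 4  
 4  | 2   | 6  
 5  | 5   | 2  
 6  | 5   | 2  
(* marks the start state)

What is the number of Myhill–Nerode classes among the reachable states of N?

5

P0 = {1} | {2,3,4,5,6}.
Refine {2,3,4,5,6} on symbol y: members go to different blocks, giving {3,4,5,6} and {2}.
Split {3,4,5,6} by δ(·,x) → {3,5,6} and {4}.
Refine {3,5,6} on symbol y: members go to different blocks, giving {5,6} and {3}.
Stable partition: {1} | {5,6} | {2} | {4} | {3} — 5 equivalence classes.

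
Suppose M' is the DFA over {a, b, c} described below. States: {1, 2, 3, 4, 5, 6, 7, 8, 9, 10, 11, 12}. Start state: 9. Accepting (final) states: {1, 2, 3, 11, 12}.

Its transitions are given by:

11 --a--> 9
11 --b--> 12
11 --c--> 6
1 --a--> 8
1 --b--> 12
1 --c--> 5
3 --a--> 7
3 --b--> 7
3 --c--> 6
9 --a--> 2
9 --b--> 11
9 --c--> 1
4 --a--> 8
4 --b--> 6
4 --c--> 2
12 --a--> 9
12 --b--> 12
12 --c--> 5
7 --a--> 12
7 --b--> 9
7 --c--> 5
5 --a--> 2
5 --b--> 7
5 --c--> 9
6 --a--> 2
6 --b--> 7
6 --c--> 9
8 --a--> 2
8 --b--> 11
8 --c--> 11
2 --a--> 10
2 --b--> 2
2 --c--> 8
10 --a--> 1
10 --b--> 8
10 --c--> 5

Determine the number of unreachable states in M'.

Starting at 9 and following transitions, the reachable set is {1, 2, 5, 6, 7, 8, 9, 10, 11, 12}. That leaves 3, 4 unreachable — 2 in total.

2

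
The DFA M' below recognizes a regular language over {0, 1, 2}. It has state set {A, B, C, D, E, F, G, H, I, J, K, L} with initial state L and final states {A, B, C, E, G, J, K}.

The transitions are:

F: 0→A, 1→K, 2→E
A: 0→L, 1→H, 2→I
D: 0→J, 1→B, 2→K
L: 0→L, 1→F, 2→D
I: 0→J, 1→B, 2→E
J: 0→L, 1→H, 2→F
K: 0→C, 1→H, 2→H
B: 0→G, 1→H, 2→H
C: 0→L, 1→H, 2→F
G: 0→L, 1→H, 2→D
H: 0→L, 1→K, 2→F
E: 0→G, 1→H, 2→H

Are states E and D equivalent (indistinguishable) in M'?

No

Every state is reachable, so we keep all 12.
Initial partition by acceptance: {A,B,C,E,G,J,K} | {D,F,H,I,L}.
On input 0, block {A,B,C,E,G,J,K} splits into {A,C,G,J} and {B,E,K}.
Refine {D,F,H,I,L} on symbol 0: members go to different blocks, giving {D,F,I} and {H,L}.
On input 1, block {H,L} splits into {H} and {L}.
The partition is now stable with 5 blocks: {A,C,G,J} | {D,F,I} | {B,E,K} | {H} | {L}.
E and D end up in different blocks, so they are distinguishable. For instance, the string 'ε' is accepted from only E.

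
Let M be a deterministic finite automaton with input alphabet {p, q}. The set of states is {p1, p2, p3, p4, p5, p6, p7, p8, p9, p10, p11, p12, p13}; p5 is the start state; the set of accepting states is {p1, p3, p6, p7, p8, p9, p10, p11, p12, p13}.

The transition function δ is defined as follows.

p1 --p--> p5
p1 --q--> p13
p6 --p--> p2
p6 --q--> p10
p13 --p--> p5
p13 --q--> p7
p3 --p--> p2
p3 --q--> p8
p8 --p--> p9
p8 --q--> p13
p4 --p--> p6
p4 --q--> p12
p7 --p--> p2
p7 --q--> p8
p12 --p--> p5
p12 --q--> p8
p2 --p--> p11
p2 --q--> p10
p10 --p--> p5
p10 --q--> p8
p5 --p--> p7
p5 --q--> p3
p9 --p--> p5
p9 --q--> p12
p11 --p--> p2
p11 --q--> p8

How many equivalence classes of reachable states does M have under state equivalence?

4

First remove the unreachable states {p1,p4,p6}; 10 states remain.
Initial partition by acceptance: {p3,p7,p8,p9,p10,p11,p12,p13} | {p2,p5}.
Split {p3,p7,p8,p9,p10,p11,p12,p13} by δ(·,p) → {p3,p7,p9,p10,p11,p12,p13} and {p8}.
Split {p3,p7,p9,p10,p11,p12,p13} by δ(·,q) → {p3,p7,p10,p11,p12} and {p9,p13}.
Stable partition: {p3,p7,p10,p11,p12} | {p2,p5} | {p8} | {p9,p13} — 4 equivalence classes.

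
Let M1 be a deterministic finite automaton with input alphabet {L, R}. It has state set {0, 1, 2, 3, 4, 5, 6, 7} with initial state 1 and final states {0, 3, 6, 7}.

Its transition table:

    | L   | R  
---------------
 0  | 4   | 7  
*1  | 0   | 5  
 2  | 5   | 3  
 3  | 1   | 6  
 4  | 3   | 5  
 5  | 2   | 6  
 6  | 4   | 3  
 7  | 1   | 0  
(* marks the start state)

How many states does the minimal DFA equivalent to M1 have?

3

All states are reachable from the start state.
Start with accepting vs non-accepting: {0,3,6,7} | {1,2,4,5}.
Refine {1,2,4,5} on symbol L: members go to different blocks, giving {1,4} and {2,5}.
No further refinement is possible. Final partition (3 blocks): {0,3,6,7} | {1,4} | {2,5}.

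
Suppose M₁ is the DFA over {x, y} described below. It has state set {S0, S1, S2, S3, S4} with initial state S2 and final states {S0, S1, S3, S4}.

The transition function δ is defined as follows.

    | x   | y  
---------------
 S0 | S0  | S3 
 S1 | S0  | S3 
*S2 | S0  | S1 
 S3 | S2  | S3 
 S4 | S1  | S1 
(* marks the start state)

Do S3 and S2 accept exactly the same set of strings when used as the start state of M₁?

First remove the unreachable states {S4}; 4 states remain.
Initial partition by acceptance: {S0,S1,S3} | {S2}.
Refine {S0,S1,S3} on symbol x: members go to different blocks, giving {S0,S1} and {S3}.
Stable partition: {S0,S1} | {S2} | {S3} — 3 equivalence classes.
S3 and S2 end up in different blocks, so they are distinguishable. For instance, the string 'ε' is accepted from only S3.

No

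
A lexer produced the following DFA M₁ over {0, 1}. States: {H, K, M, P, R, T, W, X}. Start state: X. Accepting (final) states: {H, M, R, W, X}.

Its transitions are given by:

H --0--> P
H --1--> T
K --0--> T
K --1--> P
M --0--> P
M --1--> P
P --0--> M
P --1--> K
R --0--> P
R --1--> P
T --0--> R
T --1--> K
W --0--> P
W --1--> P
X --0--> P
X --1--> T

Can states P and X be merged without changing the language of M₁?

Reachable states from the start: {K,M,P,R,T,X}. Unreachable: {H,W} — drop them.
Initial partition by acceptance: {M,R,X} | {K,P,T}.
Split {K,P,T} by δ(·,0) → {P,T} and {K}.
The partition is now stable with 3 blocks: {M,R,X} | {P,T} | {K}.
P and X end up in different blocks, so they are distinguishable. For instance, the string 'ε' is accepted from only X.

No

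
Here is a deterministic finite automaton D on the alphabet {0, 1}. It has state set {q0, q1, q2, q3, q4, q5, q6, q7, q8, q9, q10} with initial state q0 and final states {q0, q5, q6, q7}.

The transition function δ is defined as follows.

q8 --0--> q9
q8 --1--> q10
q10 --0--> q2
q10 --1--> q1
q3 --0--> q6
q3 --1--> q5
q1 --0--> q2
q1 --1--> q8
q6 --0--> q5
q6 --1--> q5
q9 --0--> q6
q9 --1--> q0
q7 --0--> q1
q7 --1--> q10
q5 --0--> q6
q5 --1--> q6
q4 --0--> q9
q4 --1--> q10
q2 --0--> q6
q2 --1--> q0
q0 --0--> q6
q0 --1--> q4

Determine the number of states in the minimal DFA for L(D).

States {q3,q7} cannot be reached from the start state, so discard them.
P0 = {q0,q5,q6} | {q1,q2,q4,q8,q9,q10}.
Refine {q0,q5,q6} on symbol 1: members go to different blocks, giving {q5,q6} and {q0}.
On input 0, block {q1,q2,q4,q8,q9,q10} splits into {q1,q4,q8,q10} and {q2,q9}.
The partition is now stable with 4 blocks: {q5,q6} | {q1,q4,q8,q10} | {q0} | {q2,q9}.

4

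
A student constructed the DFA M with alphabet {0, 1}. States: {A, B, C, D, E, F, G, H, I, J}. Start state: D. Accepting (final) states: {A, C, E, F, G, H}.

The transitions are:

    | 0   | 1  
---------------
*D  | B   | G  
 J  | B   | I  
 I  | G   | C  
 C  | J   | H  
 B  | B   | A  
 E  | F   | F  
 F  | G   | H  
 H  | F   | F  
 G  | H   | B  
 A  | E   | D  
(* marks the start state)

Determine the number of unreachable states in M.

No path from D leads to C, I, J; the other 7 states are all reachable.

3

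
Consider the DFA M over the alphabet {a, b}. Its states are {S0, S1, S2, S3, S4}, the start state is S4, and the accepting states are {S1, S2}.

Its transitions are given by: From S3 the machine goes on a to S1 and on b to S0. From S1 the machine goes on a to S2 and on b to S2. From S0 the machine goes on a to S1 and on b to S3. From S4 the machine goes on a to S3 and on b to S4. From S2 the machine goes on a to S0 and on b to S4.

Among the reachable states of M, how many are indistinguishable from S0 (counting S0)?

2

Every state is reachable, so we keep all 5.
Initial partition by acceptance: {S1,S2} | {S0,S3,S4}.
On input a, block {S1,S2} splits into {S1} and {S2}.
On input a, block {S0,S3,S4} splits into {S0,S3} and {S4}.
The partition is now stable with 4 blocks: {S1} | {S0,S3} | {S2} | {S4}.
State S0 belongs to the block {S0,S3}, which has 2 states.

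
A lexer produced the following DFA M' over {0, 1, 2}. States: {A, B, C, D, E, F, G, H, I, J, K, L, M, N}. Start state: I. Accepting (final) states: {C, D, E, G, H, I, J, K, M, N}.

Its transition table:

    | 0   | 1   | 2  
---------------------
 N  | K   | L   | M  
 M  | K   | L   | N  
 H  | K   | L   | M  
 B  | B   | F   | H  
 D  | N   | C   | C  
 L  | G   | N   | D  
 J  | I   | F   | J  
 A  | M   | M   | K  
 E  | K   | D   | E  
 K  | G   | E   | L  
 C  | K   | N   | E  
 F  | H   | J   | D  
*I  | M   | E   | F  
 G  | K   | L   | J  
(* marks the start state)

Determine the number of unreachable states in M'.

2

BFS from I reaches {C, D, E, F, G, H, I, J, K, L, M, N}; the 2 state(s) A, B are never visited.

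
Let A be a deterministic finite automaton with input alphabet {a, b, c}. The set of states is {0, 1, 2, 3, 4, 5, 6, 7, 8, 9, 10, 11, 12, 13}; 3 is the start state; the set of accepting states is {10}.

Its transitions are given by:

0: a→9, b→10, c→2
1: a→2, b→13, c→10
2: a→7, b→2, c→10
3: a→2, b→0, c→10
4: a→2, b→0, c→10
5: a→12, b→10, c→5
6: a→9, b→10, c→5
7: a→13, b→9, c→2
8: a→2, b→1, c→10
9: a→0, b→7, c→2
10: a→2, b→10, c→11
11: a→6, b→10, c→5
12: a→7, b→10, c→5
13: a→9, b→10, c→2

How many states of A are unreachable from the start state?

3

Starting at 3 and following transitions, the reachable set is {0, 2, 3, 5, 6, 7, 9, 10, 11, 12, 13}. That leaves 1, 4, 8 unreachable — 3 in total.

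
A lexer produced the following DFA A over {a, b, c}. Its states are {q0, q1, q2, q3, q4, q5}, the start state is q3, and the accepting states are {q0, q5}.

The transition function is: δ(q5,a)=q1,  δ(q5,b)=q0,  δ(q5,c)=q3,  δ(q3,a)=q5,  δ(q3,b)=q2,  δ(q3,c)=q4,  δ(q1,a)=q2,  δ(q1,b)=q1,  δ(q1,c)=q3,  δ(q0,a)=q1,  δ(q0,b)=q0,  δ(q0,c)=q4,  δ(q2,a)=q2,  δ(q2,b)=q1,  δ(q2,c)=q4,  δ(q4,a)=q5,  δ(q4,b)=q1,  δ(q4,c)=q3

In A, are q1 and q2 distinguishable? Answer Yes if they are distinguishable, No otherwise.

P0 = {q0,q5} | {q1,q2,q3,q4}.
Split {q1,q2,q3,q4} by δ(·,a) → {q1,q2} and {q3,q4}.
No further refinement is possible. Final partition (3 blocks): {q0,q5} | {q1,q2} | {q3,q4}.
q1 and q2 lie in the same block of the stable partition, so they are equivalent — no string distinguishes them.

No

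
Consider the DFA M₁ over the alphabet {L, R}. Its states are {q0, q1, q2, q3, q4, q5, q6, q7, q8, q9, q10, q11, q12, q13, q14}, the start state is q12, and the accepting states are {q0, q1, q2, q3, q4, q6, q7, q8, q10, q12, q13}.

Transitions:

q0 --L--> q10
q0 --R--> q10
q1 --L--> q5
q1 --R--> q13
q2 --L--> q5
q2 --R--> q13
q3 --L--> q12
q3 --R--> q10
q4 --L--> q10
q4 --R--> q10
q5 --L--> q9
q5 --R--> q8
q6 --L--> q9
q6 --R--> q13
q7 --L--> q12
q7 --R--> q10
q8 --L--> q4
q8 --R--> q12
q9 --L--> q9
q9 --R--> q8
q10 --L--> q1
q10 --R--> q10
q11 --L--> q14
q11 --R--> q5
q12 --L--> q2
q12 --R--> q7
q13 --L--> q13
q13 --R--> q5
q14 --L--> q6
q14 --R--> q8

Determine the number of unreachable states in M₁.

5

Starting at q12 and following transitions, the reachable set is {q1, q2, q4, q5, q7, q8, q9, q10, q12, q13}. That leaves q0, q3, q6, q11, q14 unreachable — 5 in total.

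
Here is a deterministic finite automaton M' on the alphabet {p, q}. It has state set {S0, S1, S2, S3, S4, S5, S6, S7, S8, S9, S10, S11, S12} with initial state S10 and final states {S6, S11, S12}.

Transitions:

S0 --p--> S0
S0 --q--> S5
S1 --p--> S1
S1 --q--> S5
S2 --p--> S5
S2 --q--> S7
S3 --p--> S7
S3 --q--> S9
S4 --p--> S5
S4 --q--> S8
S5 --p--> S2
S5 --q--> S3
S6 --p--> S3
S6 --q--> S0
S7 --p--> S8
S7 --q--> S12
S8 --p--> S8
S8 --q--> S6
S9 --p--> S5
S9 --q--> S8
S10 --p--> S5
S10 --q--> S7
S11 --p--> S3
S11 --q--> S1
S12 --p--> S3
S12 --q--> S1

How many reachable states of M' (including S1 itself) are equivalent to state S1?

Reachable states from the start: {S0,S1,S2,S3,S5,S6,S7,S8,S9,S10,S12}. Unreachable: {S4,S11} — drop them.
P0 = {S6,S12} | {S0,S1,S2,S3,S5,S7,S8,S9,S10}.
On input q, block {S0,S1,S2,S3,S5,S7,S8,S9,S10} splits into {S0,S1,S2,S3,S5,S9,S10} and {S7,S8}.
Split {S0,S1,S2,S3,S5,S9,S10} by δ(·,p) → {S0,S1,S2,S5,S9,S10} and {S3}.
On input q, block {S0,S1,S2,S5,S9,S10} splits into {S2,S9,S10} and {S0,S1} and {S5}.
The partition is now stable with 6 blocks: {S6,S12} | {S2,S9,S10} | {S7,S8} | {S3} | {S0,S1} | {S5}.
State S1 belongs to the block {S0,S1}, which has 2 states.

2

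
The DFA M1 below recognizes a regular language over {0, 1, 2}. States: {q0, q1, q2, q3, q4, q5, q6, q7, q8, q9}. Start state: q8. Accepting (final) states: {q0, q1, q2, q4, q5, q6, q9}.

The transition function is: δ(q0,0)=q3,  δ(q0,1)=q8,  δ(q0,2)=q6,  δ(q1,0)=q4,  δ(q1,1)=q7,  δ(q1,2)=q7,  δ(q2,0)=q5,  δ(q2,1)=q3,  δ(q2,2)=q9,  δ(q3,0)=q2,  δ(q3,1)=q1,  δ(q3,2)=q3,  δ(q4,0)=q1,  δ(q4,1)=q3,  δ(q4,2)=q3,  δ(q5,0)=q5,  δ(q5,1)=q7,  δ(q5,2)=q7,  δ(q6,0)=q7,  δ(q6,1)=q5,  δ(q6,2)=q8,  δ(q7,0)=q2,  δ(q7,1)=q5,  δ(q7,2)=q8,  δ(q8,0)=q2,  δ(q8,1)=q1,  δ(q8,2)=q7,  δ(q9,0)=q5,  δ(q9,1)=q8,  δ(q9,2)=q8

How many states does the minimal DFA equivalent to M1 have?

3

Reachable states from the start: {q1,q2,q3,q4,q5,q7,q8,q9}. Unreachable: {q0,q6} — drop them.
Start with accepting vs non-accepting: {q1,q2,q4,q5,q9} | {q3,q7,q8}.
Refine {q1,q2,q4,q5,q9} on symbol 2: members go to different blocks, giving {q1,q4,q5,q9} and {q2}.
The partition is now stable with 3 blocks: {q1,q4,q5,q9} | {q3,q7,q8} | {q2}.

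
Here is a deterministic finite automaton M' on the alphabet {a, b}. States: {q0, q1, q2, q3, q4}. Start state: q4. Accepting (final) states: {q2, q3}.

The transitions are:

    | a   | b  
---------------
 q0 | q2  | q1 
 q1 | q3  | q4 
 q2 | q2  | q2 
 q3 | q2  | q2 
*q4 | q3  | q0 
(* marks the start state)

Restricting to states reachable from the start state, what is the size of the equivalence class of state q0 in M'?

Initial partition by acceptance: {q2,q3} | {q0,q1,q4}.
No further refinement is possible. Final partition (2 blocks): {q2,q3} | {q0,q1,q4}.
The equivalence class containing q0 is {q0,q1,q4}, of size 3.

3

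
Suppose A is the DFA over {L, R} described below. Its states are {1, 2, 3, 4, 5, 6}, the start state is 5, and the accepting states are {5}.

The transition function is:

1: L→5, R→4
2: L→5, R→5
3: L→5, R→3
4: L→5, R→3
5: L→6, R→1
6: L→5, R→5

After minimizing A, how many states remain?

3

First remove the unreachable states {2}; 5 states remain.
Initial partition by acceptance: {5} | {1,3,4,6}.
On input R, block {1,3,4,6} splits into {1,3,4} and {6}.
The partition is now stable with 3 blocks: {5} | {1,3,4} | {6}.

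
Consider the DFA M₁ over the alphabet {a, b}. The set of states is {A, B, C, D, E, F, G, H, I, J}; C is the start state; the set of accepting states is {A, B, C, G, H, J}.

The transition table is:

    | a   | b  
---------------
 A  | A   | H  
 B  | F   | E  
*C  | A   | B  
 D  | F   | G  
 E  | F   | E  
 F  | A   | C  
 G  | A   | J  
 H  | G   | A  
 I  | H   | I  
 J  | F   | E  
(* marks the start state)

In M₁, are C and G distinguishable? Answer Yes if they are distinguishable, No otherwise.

No

Reachable states from the start: {A,B,C,E,F,G,H,J}. Unreachable: {D,I} — drop them.
P0 = {A,B,C,G,H,J} | {E,F}.
Split {A,B,C,G,H,J} by δ(·,a) → {A,C,G,H} and {B,J}.
Split {A,C,G,H} by δ(·,b) → {A,H} and {C,G}.
On input a, block {A,H} splits into {A} and {H}.
On input a, block {E,F} splits into {E} and {F}.
Stable partition: {A} | {E} | {B,J} | {C,G} | {H} | {F} — 6 equivalence classes.
C and G lie in the same block of the stable partition, so they are equivalent — no string distinguishes them.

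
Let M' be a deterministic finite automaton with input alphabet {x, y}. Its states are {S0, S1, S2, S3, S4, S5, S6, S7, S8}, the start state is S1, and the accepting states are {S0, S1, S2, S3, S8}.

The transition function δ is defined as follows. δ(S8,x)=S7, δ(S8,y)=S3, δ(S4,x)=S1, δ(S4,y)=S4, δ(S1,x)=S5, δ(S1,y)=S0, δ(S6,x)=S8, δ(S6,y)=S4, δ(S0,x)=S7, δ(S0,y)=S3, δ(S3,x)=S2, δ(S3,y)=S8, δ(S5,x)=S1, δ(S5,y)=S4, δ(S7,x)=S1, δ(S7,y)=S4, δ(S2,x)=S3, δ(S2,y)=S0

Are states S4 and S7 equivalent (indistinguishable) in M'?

Yes

First remove the unreachable states {S6}; 8 states remain.
Initial partition by acceptance: {S0,S1,S2,S3,S8} | {S4,S5,S7}.
Split {S0,S1,S2,S3,S8} by δ(·,x) → {S0,S1,S8} and {S2,S3}.
Refine {S0,S1,S8} on symbol y: members go to different blocks, giving {S0,S8} and {S1}.
Stable partition: {S0,S8} | {S4,S5,S7} | {S2,S3} | {S1} — 4 equivalence classes.
S4 and S7 lie in the same block of the stable partition, so they are equivalent — no string distinguishes them.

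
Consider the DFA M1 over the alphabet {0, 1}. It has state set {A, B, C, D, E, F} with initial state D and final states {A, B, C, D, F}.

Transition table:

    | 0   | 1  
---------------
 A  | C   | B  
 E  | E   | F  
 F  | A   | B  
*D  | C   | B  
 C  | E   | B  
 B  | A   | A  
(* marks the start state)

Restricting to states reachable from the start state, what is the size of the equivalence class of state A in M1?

Start with accepting vs non-accepting: {A,B,C,D,F} | {E}.
On input 0, block {A,B,C,D,F} splits into {A,B,D,F} and {C}.
Refine {A,B,D,F} on symbol 0: members go to different blocks, giving {A,D} and {B,F}.
Split {B,F} by δ(·,1) → {B} and {F}.
Stable partition: {A,D} | {E} | {C} | {B} | {F} — 5 equivalence classes.
The equivalence class containing A is {A,D}, of size 2.

2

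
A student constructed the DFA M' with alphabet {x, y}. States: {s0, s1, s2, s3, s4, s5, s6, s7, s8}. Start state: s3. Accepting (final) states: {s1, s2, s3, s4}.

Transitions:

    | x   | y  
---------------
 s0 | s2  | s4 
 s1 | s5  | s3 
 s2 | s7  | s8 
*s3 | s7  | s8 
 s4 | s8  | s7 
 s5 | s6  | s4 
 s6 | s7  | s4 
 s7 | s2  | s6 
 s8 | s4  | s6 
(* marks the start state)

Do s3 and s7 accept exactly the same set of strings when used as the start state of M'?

Reachable states from the start: {s2,s3,s4,s6,s7,s8}. Unreachable: {s0,s1,s5} — drop them.
Initial partition by acceptance: {s2,s3,s4} | {s6,s7,s8}.
Split {s6,s7,s8} by δ(·,x) → {s7,s8} and {s6}.
No further refinement is possible. Final partition (3 blocks): {s2,s3,s4} | {s7,s8} | {s6}.
s3 and s7 end up in different blocks, so they are distinguishable. For instance, the string 'ε' is accepted from only s3.

No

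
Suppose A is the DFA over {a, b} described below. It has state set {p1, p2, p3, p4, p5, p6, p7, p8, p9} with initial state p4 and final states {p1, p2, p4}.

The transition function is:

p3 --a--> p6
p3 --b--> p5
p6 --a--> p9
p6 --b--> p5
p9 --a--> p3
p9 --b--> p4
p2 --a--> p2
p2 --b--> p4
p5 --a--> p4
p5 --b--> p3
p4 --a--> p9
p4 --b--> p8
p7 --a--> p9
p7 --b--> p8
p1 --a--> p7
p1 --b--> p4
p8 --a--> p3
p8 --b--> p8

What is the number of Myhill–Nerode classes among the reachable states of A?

6

States {p1,p2,p7} cannot be reached from the start state, so discard them.
Start with accepting vs non-accepting: {p4} | {p3,p5,p6,p8,p9}.
On input a, block {p3,p5,p6,p8,p9} splits into {p3,p6,p8,p9} and {p5}.
Refine {p3,p6,p8,p9} on symbol b: members go to different blocks, giving {p3,p6} and {p8} and {p9}.
Refine {p3,p6} on symbol a: members go to different blocks, giving {p3} and {p6}.
No further refinement is possible. Final partition (6 blocks): {p4} | {p3} | {p5} | {p8} | {p9} | {p6}.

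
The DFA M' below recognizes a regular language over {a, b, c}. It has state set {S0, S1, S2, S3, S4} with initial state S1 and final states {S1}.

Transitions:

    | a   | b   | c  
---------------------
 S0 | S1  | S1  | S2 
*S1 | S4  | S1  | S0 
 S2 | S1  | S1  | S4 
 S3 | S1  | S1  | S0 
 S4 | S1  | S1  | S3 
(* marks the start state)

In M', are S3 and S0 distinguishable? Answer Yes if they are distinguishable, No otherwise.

No

Every state is reachable, so we keep all 5.
Start with accepting vs non-accepting: {S1} | {S0,S2,S3,S4}.
The partition is now stable with 2 blocks: {S1} | {S0,S2,S3,S4}.
S3 and S0 lie in the same block of the stable partition, so they are equivalent — no string distinguishes them.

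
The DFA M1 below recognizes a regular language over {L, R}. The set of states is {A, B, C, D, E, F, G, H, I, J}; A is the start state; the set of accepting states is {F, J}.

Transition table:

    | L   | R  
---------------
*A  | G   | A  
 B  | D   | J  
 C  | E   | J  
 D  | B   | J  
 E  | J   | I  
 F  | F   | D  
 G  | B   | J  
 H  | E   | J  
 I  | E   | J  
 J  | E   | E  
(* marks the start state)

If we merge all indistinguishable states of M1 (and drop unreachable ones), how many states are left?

5

Reachable states from the start: {A,B,D,E,G,I,J}. Unreachable: {C,F,H} — drop them.
Initial partition by acceptance: {J} | {A,B,D,E,G,I}.
Refine {A,B,D,E,G,I} on symbol L: members go to different blocks, giving {A,B,D,G,I} and {E}.
Split {A,B,D,G,I} by δ(·,L) → {A,B,D,G} and {I}.
Split {A,B,D,G} by δ(·,R) → {B,D,G} and {A}.
Stable partition: {J} | {B,D,G} | {E} | {I} | {A} — 5 equivalence classes.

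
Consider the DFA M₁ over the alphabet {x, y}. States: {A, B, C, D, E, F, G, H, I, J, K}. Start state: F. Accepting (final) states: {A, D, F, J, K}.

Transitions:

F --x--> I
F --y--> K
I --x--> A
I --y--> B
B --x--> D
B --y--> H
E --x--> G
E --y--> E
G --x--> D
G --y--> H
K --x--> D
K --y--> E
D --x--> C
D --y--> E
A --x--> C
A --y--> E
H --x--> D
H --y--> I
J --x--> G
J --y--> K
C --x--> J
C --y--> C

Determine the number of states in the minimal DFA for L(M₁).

6

Start with accepting vs non-accepting: {A,D,F,J,K} | {B,C,E,G,H,I}.
On input x, block {A,D,F,J,K} splits into {A,D,F,J} and {K}.
Refine {A,D,F,J} on symbol y: members go to different blocks, giving {A,D} and {F,J}.
Refine {B,C,E,G,H,I} on symbol x: members go to different blocks, giving {B,G,H,I} and {C} and {E}.
The partition is now stable with 6 blocks: {A,D} | {B,G,H,I} | {K} | {F,J} | {C} | {E}.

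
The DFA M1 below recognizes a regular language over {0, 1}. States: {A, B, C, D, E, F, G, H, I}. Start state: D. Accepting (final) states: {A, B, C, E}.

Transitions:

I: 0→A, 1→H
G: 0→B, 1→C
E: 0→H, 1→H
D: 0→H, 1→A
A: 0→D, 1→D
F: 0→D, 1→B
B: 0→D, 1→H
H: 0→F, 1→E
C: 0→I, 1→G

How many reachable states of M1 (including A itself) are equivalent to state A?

First remove the unreachable states {C,G,I}; 6 states remain.
Start with accepting vs non-accepting: {A,B,E} | {D,F,H}.
Stable partition: {A,B,E} | {D,F,H} — 2 equivalence classes.
The equivalence class containing A is {A,B,E}, of size 3.

3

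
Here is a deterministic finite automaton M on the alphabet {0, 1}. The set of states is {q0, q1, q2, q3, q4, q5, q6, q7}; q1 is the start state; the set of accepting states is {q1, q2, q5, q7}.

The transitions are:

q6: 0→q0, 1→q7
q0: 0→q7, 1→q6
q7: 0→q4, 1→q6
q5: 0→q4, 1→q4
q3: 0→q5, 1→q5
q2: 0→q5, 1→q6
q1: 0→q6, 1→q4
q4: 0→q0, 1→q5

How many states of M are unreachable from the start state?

2

BFS from q1 reaches {q0, q1, q4, q5, q6, q7}; the 2 state(s) q2, q3 are never visited.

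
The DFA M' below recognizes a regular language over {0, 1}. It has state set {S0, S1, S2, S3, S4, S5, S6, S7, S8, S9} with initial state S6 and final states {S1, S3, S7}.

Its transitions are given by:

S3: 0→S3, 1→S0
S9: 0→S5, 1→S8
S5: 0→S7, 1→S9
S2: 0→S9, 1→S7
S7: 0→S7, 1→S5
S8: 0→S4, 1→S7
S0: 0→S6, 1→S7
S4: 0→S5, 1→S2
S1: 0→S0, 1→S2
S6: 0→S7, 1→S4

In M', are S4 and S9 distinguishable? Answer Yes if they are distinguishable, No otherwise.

First remove the unreachable states {S0,S1,S3}; 7 states remain.
P0 = {S7} | {S2,S4,S5,S6,S8,S9}.
Refine {S2,S4,S5,S6,S8,S9} on symbol 0: members go to different blocks, giving {S2,S4,S8,S9} and {S5,S6}.
Refine {S2,S4,S8,S9} on symbol 0: members go to different blocks, giving {S2,S8} and {S4,S9}.
Stable partition: {S7} | {S2,S8} | {S5,S6} | {S4,S9} — 4 equivalence classes.
S4 and S9 lie in the same block of the stable partition, so they are equivalent — no string distinguishes them.

No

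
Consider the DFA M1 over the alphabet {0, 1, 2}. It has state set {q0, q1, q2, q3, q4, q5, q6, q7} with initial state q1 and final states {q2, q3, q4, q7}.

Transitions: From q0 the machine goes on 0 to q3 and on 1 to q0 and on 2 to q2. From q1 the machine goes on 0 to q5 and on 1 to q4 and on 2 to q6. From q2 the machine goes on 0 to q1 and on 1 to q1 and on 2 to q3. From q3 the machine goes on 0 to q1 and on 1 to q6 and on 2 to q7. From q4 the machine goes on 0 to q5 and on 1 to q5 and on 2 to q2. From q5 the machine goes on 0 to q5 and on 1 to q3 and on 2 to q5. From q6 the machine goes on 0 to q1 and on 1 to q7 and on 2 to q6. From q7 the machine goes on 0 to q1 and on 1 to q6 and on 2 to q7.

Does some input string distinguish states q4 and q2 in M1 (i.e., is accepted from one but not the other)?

First remove the unreachable states {q0}; 7 states remain.
Initial partition by acceptance: {q2,q3,q4,q7} | {q1,q5,q6}.
No further refinement is possible. Final partition (2 blocks): {q2,q3,q4,q7} | {q1,q5,q6}.
q4 and q2 lie in the same block of the stable partition, so they are equivalent — no string distinguishes them.

No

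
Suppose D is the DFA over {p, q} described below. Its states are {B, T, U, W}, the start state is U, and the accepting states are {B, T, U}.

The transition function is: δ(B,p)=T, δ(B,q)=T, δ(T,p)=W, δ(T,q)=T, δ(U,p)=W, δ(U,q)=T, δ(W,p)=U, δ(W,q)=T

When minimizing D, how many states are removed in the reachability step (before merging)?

1

BFS from U reaches {T, U, W}; the 1 state(s) B are never visited.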